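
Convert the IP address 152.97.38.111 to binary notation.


152 = 10011000
97 = 01100001
38 = 00100110
111 = 01101111
Binary: 10011000.01100001.00100110.01101111


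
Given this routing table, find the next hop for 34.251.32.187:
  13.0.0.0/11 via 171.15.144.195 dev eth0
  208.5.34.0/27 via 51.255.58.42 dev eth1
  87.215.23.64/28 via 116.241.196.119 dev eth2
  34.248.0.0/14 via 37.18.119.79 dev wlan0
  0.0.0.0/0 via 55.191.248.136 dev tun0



Longest prefix match for 34.251.32.187:
  /11 13.0.0.0: no
  /27 208.5.34.0: no
  /28 87.215.23.64: no
  /14 34.248.0.0: MATCH
  /0 0.0.0.0: MATCH
Selected: next-hop 37.18.119.79 via wlan0 (matched /14)


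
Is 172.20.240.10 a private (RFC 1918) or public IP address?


RFC 1918 private ranges:
  10.0.0.0/8 (10.0.0.0 - 10.255.255.255)
  172.16.0.0/12 (172.16.0.0 - 172.31.255.255)
  192.168.0.0/16 (192.168.0.0 - 192.168.255.255)
Private (in 172.16.0.0/12)


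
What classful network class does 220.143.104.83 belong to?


First octet: 220
Binary: 11011100
110xxxxx -> Class C (192-223)
Class C, default mask 255.255.255.0 (/24)


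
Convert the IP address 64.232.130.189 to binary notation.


64 = 01000000
232 = 11101000
130 = 10000010
189 = 10111101
Binary: 01000000.11101000.10000010.10111101


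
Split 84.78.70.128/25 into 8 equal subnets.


New prefix = 25 + 3 = 28
Each subnet has 16 addresses
  84.78.70.128/28
  84.78.70.144/28
  84.78.70.160/28
  84.78.70.176/28
  84.78.70.192/28
  84.78.70.208/28
  84.78.70.224/28
  84.78.70.240/28
Subnets: 84.78.70.128/28, 84.78.70.144/28, 84.78.70.160/28, 84.78.70.176/28, 84.78.70.192/28, 84.78.70.208/28, 84.78.70.224/28, 84.78.70.240/28


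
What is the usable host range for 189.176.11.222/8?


Network: 189.0.0.0
Broadcast: 189.255.255.255
First usable = network + 1
Last usable = broadcast - 1
Range: 189.0.0.1 to 189.255.255.254


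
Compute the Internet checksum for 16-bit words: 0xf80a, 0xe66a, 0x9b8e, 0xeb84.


Sum all words (with carry folding):
+ 0xf80a = 0xf80a
+ 0xe66a = 0xde75
+ 0x9b8e = 0x7a04
+ 0xeb84 = 0x6589
One's complement: ~0x6589
Checksum = 0x9a76


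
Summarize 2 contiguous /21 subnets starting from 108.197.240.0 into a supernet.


Original prefix: /21
Number of subnets: 2 = 2^1
New prefix = 21 - 1 = 20
Supernet: 108.197.240.0/20


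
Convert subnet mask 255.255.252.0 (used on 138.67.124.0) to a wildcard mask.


Subnet mask: 255.255.252.0
Wildcard = 255.255.255.255 - subnet mask
255 - 255 = 0
255 - 255 = 0
255 - 252 = 3
255 - 0 = 255
Wildcard: 0.0.3.255


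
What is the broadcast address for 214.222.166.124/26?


Network: 214.222.166.64/26
Host bits = 6
Set all host bits to 1:
Broadcast: 214.222.166.127


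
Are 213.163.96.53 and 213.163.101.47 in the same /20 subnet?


Mask: 255.255.240.0
213.163.96.53 AND mask = 213.163.96.0
213.163.101.47 AND mask = 213.163.96.0
Yes, same subnet (213.163.96.0)


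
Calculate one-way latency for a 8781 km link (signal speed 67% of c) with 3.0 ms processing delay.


Speed = 0.67 * 3e5 km/s = 201000 km/s
Propagation delay = 8781 / 201000 = 0.0437 s = 43.6866 ms
Processing delay = 3.0 ms
Total one-way latency = 46.6866 ms


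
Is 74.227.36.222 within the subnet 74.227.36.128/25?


Subnet network: 74.227.36.128
Test IP AND mask: 74.227.36.128
Yes, 74.227.36.222 is in 74.227.36.128/25


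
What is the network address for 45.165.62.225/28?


IP:   00101101.10100101.00111110.11100001
Mask: 11111111.11111111.11111111.11110000
AND operation:
Net:  00101101.10100101.00111110.11100000
Network: 45.165.62.224/28


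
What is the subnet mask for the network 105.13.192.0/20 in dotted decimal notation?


/20 means 20 network bits, 12 host bits
Binary: 11111111111111111111000000000000
Mask: 255.255.240.0


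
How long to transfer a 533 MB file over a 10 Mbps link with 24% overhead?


Effective throughput = 10 * (1 - 24/100) = 7.6 Mbps
File size in Mb = 533 * 8 = 4264 Mb
Time = 4264 / 7.6
Time = 561.0526 seconds


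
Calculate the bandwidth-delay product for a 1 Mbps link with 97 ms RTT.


BDP = bandwidth * RTT
= 1 Mbps * 97 ms
= 1 * 1e6 * 97 / 1000 bits
= 97000 bits
= 12125 bytes
= 11.8408 KB
BDP = 97000 bits (12125 bytes)


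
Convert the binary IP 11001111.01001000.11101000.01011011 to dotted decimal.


11001111 = 207
01001000 = 72
11101000 = 232
01011011 = 91
IP: 207.72.232.91


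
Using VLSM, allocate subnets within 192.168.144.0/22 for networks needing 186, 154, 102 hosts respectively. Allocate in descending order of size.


186 hosts -> /24 (254 usable): 192.168.144.0/24
154 hosts -> /24 (254 usable): 192.168.145.0/24
102 hosts -> /25 (126 usable): 192.168.146.0/25
Allocation: 192.168.144.0/24 (186 hosts, 254 usable); 192.168.145.0/24 (154 hosts, 254 usable); 192.168.146.0/25 (102 hosts, 126 usable)


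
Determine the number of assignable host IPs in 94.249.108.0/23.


Host bits = 32 - 23 = 9
Total addresses = 2^9 = 512
Usable = total - 2 (network and broadcast)
Usable hosts: 510


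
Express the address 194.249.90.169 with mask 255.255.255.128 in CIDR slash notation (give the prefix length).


Binary: 11111111.11111111.11111111.10000000
Count leading 1s
Prefix: /25


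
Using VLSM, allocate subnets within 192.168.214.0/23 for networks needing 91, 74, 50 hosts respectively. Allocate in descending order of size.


91 hosts -> /25 (126 usable): 192.168.214.0/25
74 hosts -> /25 (126 usable): 192.168.214.128/25
50 hosts -> /26 (62 usable): 192.168.215.0/26
Allocation: 192.168.214.0/25 (91 hosts, 126 usable); 192.168.214.128/25 (74 hosts, 126 usable); 192.168.215.0/26 (50 hosts, 62 usable)


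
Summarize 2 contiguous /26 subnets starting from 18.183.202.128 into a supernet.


Original prefix: /26
Number of subnets: 2 = 2^1
New prefix = 26 - 1 = 25
Supernet: 18.183.202.128/25


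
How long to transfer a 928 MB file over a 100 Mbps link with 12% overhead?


Effective throughput = 100 * (1 - 12/100) = 88 Mbps
File size in Mb = 928 * 8 = 7424 Mb
Time = 7424 / 88
Time = 84.3636 seconds


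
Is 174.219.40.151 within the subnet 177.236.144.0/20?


Subnet network: 177.236.144.0
Test IP AND mask: 174.219.32.0
No, 174.219.40.151 is not in 177.236.144.0/20


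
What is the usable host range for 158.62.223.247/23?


Network: 158.62.222.0
Broadcast: 158.62.223.255
First usable = network + 1
Last usable = broadcast - 1
Range: 158.62.222.1 to 158.62.223.254


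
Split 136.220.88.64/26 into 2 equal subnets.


New prefix = 26 + 1 = 27
Each subnet has 32 addresses
  136.220.88.64/27
  136.220.88.96/27
Subnets: 136.220.88.64/27, 136.220.88.96/27


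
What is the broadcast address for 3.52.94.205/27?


Network: 3.52.94.192/27
Host bits = 5
Set all host bits to 1:
Broadcast: 3.52.94.223


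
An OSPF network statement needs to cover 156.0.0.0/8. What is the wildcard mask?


Subnet mask: 255.0.0.0
Wildcard = 255.255.255.255 - subnet mask
255 - 255 = 0
255 - 0 = 255
255 - 0 = 255
255 - 0 = 255
Wildcard: 0.255.255.255


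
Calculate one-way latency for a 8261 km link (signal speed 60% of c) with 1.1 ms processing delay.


Speed = 0.6 * 3e5 km/s = 180000 km/s
Propagation delay = 8261 / 180000 = 0.0459 s = 45.8944 ms
Processing delay = 1.1 ms
Total one-way latency = 46.9944 ms


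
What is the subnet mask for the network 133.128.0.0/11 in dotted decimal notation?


/11 means 11 network bits, 21 host bits
Binary: 11111111111000000000000000000000
Mask: 255.224.0.0


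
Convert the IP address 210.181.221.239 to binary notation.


210 = 11010010
181 = 10110101
221 = 11011101
239 = 11101111
Binary: 11010010.10110101.11011101.11101111


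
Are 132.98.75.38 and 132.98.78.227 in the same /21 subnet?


Mask: 255.255.248.0
132.98.75.38 AND mask = 132.98.72.0
132.98.78.227 AND mask = 132.98.72.0
Yes, same subnet (132.98.72.0)


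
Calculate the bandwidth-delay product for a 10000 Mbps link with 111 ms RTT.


BDP = bandwidth * RTT
= 10000 Mbps * 111 ms
= 10000 * 1e6 * 111 / 1000 bits
= 1110000000 bits
= 138750000 bytes
= 135498.0469 KB
BDP = 1110000000 bits (138750000 bytes)


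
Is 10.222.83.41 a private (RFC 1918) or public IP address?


RFC 1918 private ranges:
  10.0.0.0/8 (10.0.0.0 - 10.255.255.255)
  172.16.0.0/12 (172.16.0.0 - 172.31.255.255)
  192.168.0.0/16 (192.168.0.0 - 192.168.255.255)
Private (in 10.0.0.0/8)


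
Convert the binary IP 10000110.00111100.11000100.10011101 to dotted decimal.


10000110 = 134
00111100 = 60
11000100 = 196
10011101 = 157
IP: 134.60.196.157


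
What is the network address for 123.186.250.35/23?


IP:   01111011.10111010.11111010.00100011
Mask: 11111111.11111111.11111110.00000000
AND operation:
Net:  01111011.10111010.11111010.00000000
Network: 123.186.250.0/23


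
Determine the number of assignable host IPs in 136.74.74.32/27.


Host bits = 32 - 27 = 5
Total addresses = 2^5 = 32
Usable = total - 2 (network and broadcast)
Usable hosts: 30


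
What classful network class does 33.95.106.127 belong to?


First octet: 33
Binary: 00100001
0xxxxxxx -> Class A (1-126)
Class A, default mask 255.0.0.0 (/8)


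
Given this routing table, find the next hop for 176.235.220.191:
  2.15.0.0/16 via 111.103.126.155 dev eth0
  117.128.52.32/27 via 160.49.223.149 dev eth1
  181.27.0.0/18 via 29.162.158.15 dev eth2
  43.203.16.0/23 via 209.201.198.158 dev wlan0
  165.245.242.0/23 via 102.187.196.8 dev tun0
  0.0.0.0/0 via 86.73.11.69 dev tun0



Longest prefix match for 176.235.220.191:
  /16 2.15.0.0: no
  /27 117.128.52.32: no
  /18 181.27.0.0: no
  /23 43.203.16.0: no
  /23 165.245.242.0: no
  /0 0.0.0.0: MATCH
Selected: next-hop 86.73.11.69 via tun0 (matched /0)


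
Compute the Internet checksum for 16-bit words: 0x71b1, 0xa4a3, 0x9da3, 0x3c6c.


Sum all words (with carry folding):
+ 0x71b1 = 0x71b1
+ 0xa4a3 = 0x1655
+ 0x9da3 = 0xb3f8
+ 0x3c6c = 0xf064
One's complement: ~0xf064
Checksum = 0x0f9b


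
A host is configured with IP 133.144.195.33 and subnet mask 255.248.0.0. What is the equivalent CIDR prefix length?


Binary: 11111111.11111000.00000000.00000000
Count leading 1s
Prefix: /13


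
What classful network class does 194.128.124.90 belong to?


First octet: 194
Binary: 11000010
110xxxxx -> Class C (192-223)
Class C, default mask 255.255.255.0 (/24)


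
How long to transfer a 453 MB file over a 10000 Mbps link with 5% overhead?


Effective throughput = 10000 * (1 - 5/100) = 9500 Mbps
File size in Mb = 453 * 8 = 3624 Mb
Time = 3624 / 9500
Time = 0.3815 seconds


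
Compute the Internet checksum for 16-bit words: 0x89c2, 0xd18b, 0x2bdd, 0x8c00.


Sum all words (with carry folding):
+ 0x89c2 = 0x89c2
+ 0xd18b = 0x5b4e
+ 0x2bdd = 0x872b
+ 0x8c00 = 0x132c
One's complement: ~0x132c
Checksum = 0xecd3


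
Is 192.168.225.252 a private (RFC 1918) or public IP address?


RFC 1918 private ranges:
  10.0.0.0/8 (10.0.0.0 - 10.255.255.255)
  172.16.0.0/12 (172.16.0.0 - 172.31.255.255)
  192.168.0.0/16 (192.168.0.0 - 192.168.255.255)
Private (in 192.168.0.0/16)


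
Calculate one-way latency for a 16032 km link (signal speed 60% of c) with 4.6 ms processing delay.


Speed = 0.6 * 3e5 km/s = 180000 km/s
Propagation delay = 16032 / 180000 = 0.0891 s = 89.0667 ms
Processing delay = 4.6 ms
Total one-way latency = 93.6667 ms


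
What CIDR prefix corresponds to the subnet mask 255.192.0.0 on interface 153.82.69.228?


Binary: 11111111.11000000.00000000.00000000
Count leading 1s
Prefix: /10


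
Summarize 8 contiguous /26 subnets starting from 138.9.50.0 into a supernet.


Original prefix: /26
Number of subnets: 8 = 2^3
New prefix = 26 - 3 = 23
Supernet: 138.9.50.0/23


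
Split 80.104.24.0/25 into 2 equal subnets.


New prefix = 25 + 1 = 26
Each subnet has 64 addresses
  80.104.24.0/26
  80.104.24.64/26
Subnets: 80.104.24.0/26, 80.104.24.64/26


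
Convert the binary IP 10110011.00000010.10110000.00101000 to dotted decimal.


10110011 = 179
00000010 = 2
10110000 = 176
00101000 = 40
IP: 179.2.176.40


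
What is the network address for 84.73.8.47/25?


IP:   01010100.01001001.00001000.00101111
Mask: 11111111.11111111.11111111.10000000
AND operation:
Net:  01010100.01001001.00001000.00000000
Network: 84.73.8.0/25


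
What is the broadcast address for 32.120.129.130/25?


Network: 32.120.129.128/25
Host bits = 7
Set all host bits to 1:
Broadcast: 32.120.129.255


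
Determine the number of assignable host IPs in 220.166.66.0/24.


Host bits = 32 - 24 = 8
Total addresses = 2^8 = 256
Usable = total - 2 (network and broadcast)
Usable hosts: 254


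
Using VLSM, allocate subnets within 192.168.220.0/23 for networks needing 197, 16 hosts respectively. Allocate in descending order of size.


197 hosts -> /24 (254 usable): 192.168.220.0/24
16 hosts -> /27 (30 usable): 192.168.221.0/27
Allocation: 192.168.220.0/24 (197 hosts, 254 usable); 192.168.221.0/27 (16 hosts, 30 usable)


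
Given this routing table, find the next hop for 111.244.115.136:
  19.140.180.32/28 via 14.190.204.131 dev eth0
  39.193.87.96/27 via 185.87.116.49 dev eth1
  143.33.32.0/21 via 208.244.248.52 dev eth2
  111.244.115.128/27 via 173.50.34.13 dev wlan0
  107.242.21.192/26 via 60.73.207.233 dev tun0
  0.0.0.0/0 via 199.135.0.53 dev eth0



Longest prefix match for 111.244.115.136:
  /28 19.140.180.32: no
  /27 39.193.87.96: no
  /21 143.33.32.0: no
  /27 111.244.115.128: MATCH
  /26 107.242.21.192: no
  /0 0.0.0.0: MATCH
Selected: next-hop 173.50.34.13 via wlan0 (matched /27)


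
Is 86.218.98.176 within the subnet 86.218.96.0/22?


Subnet network: 86.218.96.0
Test IP AND mask: 86.218.96.0
Yes, 86.218.98.176 is in 86.218.96.0/22


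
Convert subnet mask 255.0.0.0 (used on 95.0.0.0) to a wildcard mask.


Subnet mask: 255.0.0.0
Wildcard = 255.255.255.255 - subnet mask
255 - 255 = 0
255 - 0 = 255
255 - 0 = 255
255 - 0 = 255
Wildcard: 0.255.255.255


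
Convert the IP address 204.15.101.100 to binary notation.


204 = 11001100
15 = 00001111
101 = 01100101
100 = 01100100
Binary: 11001100.00001111.01100101.01100100


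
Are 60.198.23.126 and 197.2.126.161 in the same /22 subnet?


Mask: 255.255.252.0
60.198.23.126 AND mask = 60.198.20.0
197.2.126.161 AND mask = 197.2.124.0
No, different subnets (60.198.20.0 vs 197.2.124.0)


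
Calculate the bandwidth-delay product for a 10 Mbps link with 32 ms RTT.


BDP = bandwidth * RTT
= 10 Mbps * 32 ms
= 10 * 1e6 * 32 / 1000 bits
= 320000 bits
= 40000 bytes
= 39.0625 KB
BDP = 320000 bits (40000 bytes)


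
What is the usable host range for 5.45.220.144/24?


Network: 5.45.220.0
Broadcast: 5.45.220.255
First usable = network + 1
Last usable = broadcast - 1
Range: 5.45.220.1 to 5.45.220.254


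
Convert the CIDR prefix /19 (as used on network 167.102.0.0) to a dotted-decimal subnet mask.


/19 means 19 network bits, 13 host bits
Binary: 11111111111111111110000000000000
Mask: 255.255.224.0


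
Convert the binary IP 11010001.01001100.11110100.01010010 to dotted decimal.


11010001 = 209
01001100 = 76
11110100 = 244
01010010 = 82
IP: 209.76.244.82


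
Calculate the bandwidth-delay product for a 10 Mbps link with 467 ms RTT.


BDP = bandwidth * RTT
= 10 Mbps * 467 ms
= 10 * 1e6 * 467 / 1000 bits
= 4670000 bits
= 583750 bytes
= 570.0684 KB
BDP = 4670000 bits (583750 bytes)


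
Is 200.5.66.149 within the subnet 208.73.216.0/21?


Subnet network: 208.73.216.0
Test IP AND mask: 200.5.64.0
No, 200.5.66.149 is not in 208.73.216.0/21


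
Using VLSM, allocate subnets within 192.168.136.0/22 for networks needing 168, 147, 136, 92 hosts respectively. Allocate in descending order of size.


168 hosts -> /24 (254 usable): 192.168.136.0/24
147 hosts -> /24 (254 usable): 192.168.137.0/24
136 hosts -> /24 (254 usable): 192.168.138.0/24
92 hosts -> /25 (126 usable): 192.168.139.0/25
Allocation: 192.168.136.0/24 (168 hosts, 254 usable); 192.168.137.0/24 (147 hosts, 254 usable); 192.168.138.0/24 (136 hosts, 254 usable); 192.168.139.0/25 (92 hosts, 126 usable)


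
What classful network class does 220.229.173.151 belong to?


First octet: 220
Binary: 11011100
110xxxxx -> Class C (192-223)
Class C, default mask 255.255.255.0 (/24)


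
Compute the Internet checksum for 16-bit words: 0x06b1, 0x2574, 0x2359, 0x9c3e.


Sum all words (with carry folding):
+ 0x06b1 = 0x06b1
+ 0x2574 = 0x2c25
+ 0x2359 = 0x4f7e
+ 0x9c3e = 0xebbc
One's complement: ~0xebbc
Checksum = 0x1443


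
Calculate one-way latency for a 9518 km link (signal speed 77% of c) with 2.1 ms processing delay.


Speed = 0.77 * 3e5 km/s = 231000 km/s
Propagation delay = 9518 / 231000 = 0.0412 s = 41.2035 ms
Processing delay = 2.1 ms
Total one-way latency = 43.3035 ms


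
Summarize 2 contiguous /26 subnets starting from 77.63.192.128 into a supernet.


Original prefix: /26
Number of subnets: 2 = 2^1
New prefix = 26 - 1 = 25
Supernet: 77.63.192.128/25


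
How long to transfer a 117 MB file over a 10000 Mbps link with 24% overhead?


Effective throughput = 10000 * (1 - 24/100) = 7600 Mbps
File size in Mb = 117 * 8 = 936 Mb
Time = 936 / 7600
Time = 0.1232 seconds


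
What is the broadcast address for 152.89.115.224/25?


Network: 152.89.115.128/25
Host bits = 7
Set all host bits to 1:
Broadcast: 152.89.115.255


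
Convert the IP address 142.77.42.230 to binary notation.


142 = 10001110
77 = 01001101
42 = 00101010
230 = 11100110
Binary: 10001110.01001101.00101010.11100110


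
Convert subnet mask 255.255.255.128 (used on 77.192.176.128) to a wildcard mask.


Subnet mask: 255.255.255.128
Wildcard = 255.255.255.255 - subnet mask
255 - 255 = 0
255 - 255 = 0
255 - 255 = 0
255 - 128 = 127
Wildcard: 0.0.0.127


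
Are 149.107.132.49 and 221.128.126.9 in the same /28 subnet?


Mask: 255.255.255.240
149.107.132.49 AND mask = 149.107.132.48
221.128.126.9 AND mask = 221.128.126.0
No, different subnets (149.107.132.48 vs 221.128.126.0)


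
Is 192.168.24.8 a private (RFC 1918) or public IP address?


RFC 1918 private ranges:
  10.0.0.0/8 (10.0.0.0 - 10.255.255.255)
  172.16.0.0/12 (172.16.0.0 - 172.31.255.255)
  192.168.0.0/16 (192.168.0.0 - 192.168.255.255)
Private (in 192.168.0.0/16)


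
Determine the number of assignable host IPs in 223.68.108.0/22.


Host bits = 32 - 22 = 10
Total addresses = 2^10 = 1024
Usable = total - 2 (network and broadcast)
Usable hosts: 1022


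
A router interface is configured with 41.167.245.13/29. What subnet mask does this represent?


/29 means 29 network bits, 3 host bits
Binary: 11111111111111111111111111111000
Mask: 255.255.255.248


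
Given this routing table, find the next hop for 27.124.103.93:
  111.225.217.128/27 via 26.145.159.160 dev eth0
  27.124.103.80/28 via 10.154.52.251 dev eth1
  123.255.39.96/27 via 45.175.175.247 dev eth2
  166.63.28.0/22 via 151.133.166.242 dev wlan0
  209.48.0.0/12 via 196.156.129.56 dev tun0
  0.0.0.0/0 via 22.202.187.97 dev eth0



Longest prefix match for 27.124.103.93:
  /27 111.225.217.128: no
  /28 27.124.103.80: MATCH
  /27 123.255.39.96: no
  /22 166.63.28.0: no
  /12 209.48.0.0: no
  /0 0.0.0.0: MATCH
Selected: next-hop 10.154.52.251 via eth1 (matched /28)


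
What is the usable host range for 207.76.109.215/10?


Network: 207.64.0.0
Broadcast: 207.127.255.255
First usable = network + 1
Last usable = broadcast - 1
Range: 207.64.0.1 to 207.127.255.254


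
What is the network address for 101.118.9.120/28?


IP:   01100101.01110110.00001001.01111000
Mask: 11111111.11111111.11111111.11110000
AND operation:
Net:  01100101.01110110.00001001.01110000
Network: 101.118.9.112/28


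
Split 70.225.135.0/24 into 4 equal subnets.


New prefix = 24 + 2 = 26
Each subnet has 64 addresses
  70.225.135.0/26
  70.225.135.64/26
  70.225.135.128/26
  70.225.135.192/26
Subnets: 70.225.135.0/26, 70.225.135.64/26, 70.225.135.128/26, 70.225.135.192/26


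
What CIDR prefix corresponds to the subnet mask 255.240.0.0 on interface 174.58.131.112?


Binary: 11111111.11110000.00000000.00000000
Count leading 1s
Prefix: /12


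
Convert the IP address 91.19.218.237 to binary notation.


91 = 01011011
19 = 00010011
218 = 11011010
237 = 11101101
Binary: 01011011.00010011.11011010.11101101


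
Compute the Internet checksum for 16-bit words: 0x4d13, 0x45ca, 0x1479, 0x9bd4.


Sum all words (with carry folding):
+ 0x4d13 = 0x4d13
+ 0x45ca = 0x92dd
+ 0x1479 = 0xa756
+ 0x9bd4 = 0x432b
One's complement: ~0x432b
Checksum = 0xbcd4


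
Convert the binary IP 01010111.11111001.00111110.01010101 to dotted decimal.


01010111 = 87
11111001 = 249
00111110 = 62
01010101 = 85
IP: 87.249.62.85


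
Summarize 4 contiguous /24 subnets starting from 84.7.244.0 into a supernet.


Original prefix: /24
Number of subnets: 4 = 2^2
New prefix = 24 - 2 = 22
Supernet: 84.7.244.0/22


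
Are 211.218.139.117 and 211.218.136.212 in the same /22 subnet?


Mask: 255.255.252.0
211.218.139.117 AND mask = 211.218.136.0
211.218.136.212 AND mask = 211.218.136.0
Yes, same subnet (211.218.136.0)


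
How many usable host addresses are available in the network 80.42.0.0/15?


Host bits = 32 - 15 = 17
Total addresses = 2^17 = 131072
Usable = total - 2 (network and broadcast)
Usable hosts: 131070


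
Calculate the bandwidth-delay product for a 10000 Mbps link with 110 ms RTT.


BDP = bandwidth * RTT
= 10000 Mbps * 110 ms
= 10000 * 1e6 * 110 / 1000 bits
= 1100000000 bits
= 137500000 bytes
= 134277.3438 KB
BDP = 1100000000 bits (137500000 bytes)


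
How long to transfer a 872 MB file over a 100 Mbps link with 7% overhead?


Effective throughput = 100 * (1 - 7/100) = 93 Mbps
File size in Mb = 872 * 8 = 6976 Mb
Time = 6976 / 93
Time = 75.0108 seconds


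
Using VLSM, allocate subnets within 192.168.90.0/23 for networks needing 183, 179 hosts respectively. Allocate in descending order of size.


183 hosts -> /24 (254 usable): 192.168.90.0/24
179 hosts -> /24 (254 usable): 192.168.91.0/24
Allocation: 192.168.90.0/24 (183 hosts, 254 usable); 192.168.91.0/24 (179 hosts, 254 usable)


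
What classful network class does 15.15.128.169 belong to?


First octet: 15
Binary: 00001111
0xxxxxxx -> Class A (1-126)
Class A, default mask 255.0.0.0 (/8)


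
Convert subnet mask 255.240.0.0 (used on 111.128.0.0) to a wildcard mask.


Subnet mask: 255.240.0.0
Wildcard = 255.255.255.255 - subnet mask
255 - 255 = 0
255 - 240 = 15
255 - 0 = 255
255 - 0 = 255
Wildcard: 0.15.255.255


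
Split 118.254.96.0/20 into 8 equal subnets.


New prefix = 20 + 3 = 23
Each subnet has 512 addresses
  118.254.96.0/23
  118.254.98.0/23
  118.254.100.0/23
  118.254.102.0/23
  118.254.104.0/23
  118.254.106.0/23
  118.254.108.0/23
  118.254.110.0/23
Subnets: 118.254.96.0/23, 118.254.98.0/23, 118.254.100.0/23, 118.254.102.0/23, 118.254.104.0/23, 118.254.106.0/23, 118.254.108.0/23, 118.254.110.0/23


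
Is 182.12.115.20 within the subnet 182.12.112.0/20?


Subnet network: 182.12.112.0
Test IP AND mask: 182.12.112.0
Yes, 182.12.115.20 is in 182.12.112.0/20


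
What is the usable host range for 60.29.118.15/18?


Network: 60.29.64.0
Broadcast: 60.29.127.255
First usable = network + 1
Last usable = broadcast - 1
Range: 60.29.64.1 to 60.29.127.254


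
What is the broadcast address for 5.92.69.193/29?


Network: 5.92.69.192/29
Host bits = 3
Set all host bits to 1:
Broadcast: 5.92.69.199


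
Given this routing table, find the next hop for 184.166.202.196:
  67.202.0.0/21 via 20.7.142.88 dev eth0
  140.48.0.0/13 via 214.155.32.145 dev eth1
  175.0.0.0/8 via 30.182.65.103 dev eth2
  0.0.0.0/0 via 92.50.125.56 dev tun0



Longest prefix match for 184.166.202.196:
  /21 67.202.0.0: no
  /13 140.48.0.0: no
  /8 175.0.0.0: no
  /0 0.0.0.0: MATCH
Selected: next-hop 92.50.125.56 via tun0 (matched /0)


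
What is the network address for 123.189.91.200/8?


IP:   01111011.10111101.01011011.11001000
Mask: 11111111.00000000.00000000.00000000
AND operation:
Net:  01111011.00000000.00000000.00000000
Network: 123.0.0.0/8


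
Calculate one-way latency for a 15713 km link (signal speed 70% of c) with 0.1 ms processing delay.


Speed = 0.7 * 3e5 km/s = 210000 km/s
Propagation delay = 15713 / 210000 = 0.0748 s = 74.8238 ms
Processing delay = 0.1 ms
Total one-way latency = 74.9238 ms


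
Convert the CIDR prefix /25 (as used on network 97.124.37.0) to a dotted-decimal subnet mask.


/25 means 25 network bits, 7 host bits
Binary: 11111111111111111111111110000000
Mask: 255.255.255.128


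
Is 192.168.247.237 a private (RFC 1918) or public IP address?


RFC 1918 private ranges:
  10.0.0.0/8 (10.0.0.0 - 10.255.255.255)
  172.16.0.0/12 (172.16.0.0 - 172.31.255.255)
  192.168.0.0/16 (192.168.0.0 - 192.168.255.255)
Private (in 192.168.0.0/16)


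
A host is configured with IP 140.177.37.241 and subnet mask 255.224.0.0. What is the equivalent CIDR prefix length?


Binary: 11111111.11100000.00000000.00000000
Count leading 1s
Prefix: /11


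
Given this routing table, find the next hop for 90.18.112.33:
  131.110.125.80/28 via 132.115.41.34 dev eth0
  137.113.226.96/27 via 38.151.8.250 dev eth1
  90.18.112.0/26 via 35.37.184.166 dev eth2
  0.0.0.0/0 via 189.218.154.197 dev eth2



Longest prefix match for 90.18.112.33:
  /28 131.110.125.80: no
  /27 137.113.226.96: no
  /26 90.18.112.0: MATCH
  /0 0.0.0.0: MATCH
Selected: next-hop 35.37.184.166 via eth2 (matched /26)


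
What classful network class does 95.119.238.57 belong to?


First octet: 95
Binary: 01011111
0xxxxxxx -> Class A (1-126)
Class A, default mask 255.0.0.0 (/8)


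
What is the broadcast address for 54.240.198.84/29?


Network: 54.240.198.80/29
Host bits = 3
Set all host bits to 1:
Broadcast: 54.240.198.87


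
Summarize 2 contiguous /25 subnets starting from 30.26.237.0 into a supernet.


Original prefix: /25
Number of subnets: 2 = 2^1
New prefix = 25 - 1 = 24
Supernet: 30.26.237.0/24


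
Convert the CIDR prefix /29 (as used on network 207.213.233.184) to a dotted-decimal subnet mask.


/29 means 29 network bits, 3 host bits
Binary: 11111111111111111111111111111000
Mask: 255.255.255.248


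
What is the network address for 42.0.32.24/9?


IP:   00101010.00000000.00100000.00011000
Mask: 11111111.10000000.00000000.00000000
AND operation:
Net:  00101010.00000000.00000000.00000000
Network: 42.0.0.0/9


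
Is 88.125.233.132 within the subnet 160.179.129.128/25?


Subnet network: 160.179.129.128
Test IP AND mask: 88.125.233.128
No, 88.125.233.132 is not in 160.179.129.128/25


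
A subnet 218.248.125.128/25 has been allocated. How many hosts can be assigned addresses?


Host bits = 32 - 25 = 7
Total addresses = 2^7 = 128
Usable = total - 2 (network and broadcast)
Usable hosts: 126


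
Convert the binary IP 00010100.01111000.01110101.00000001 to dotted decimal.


00010100 = 20
01111000 = 120
01110101 = 117
00000001 = 1
IP: 20.120.117.1


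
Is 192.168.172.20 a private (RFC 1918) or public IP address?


RFC 1918 private ranges:
  10.0.0.0/8 (10.0.0.0 - 10.255.255.255)
  172.16.0.0/12 (172.16.0.0 - 172.31.255.255)
  192.168.0.0/16 (192.168.0.0 - 192.168.255.255)
Private (in 192.168.0.0/16)


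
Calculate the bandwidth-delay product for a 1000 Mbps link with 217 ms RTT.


BDP = bandwidth * RTT
= 1000 Mbps * 217 ms
= 1000 * 1e6 * 217 / 1000 bits
= 217000000 bits
= 27125000 bytes
= 26489.2578 KB
BDP = 217000000 bits (27125000 bytes)


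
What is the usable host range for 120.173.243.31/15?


Network: 120.172.0.0
Broadcast: 120.173.255.255
First usable = network + 1
Last usable = broadcast - 1
Range: 120.172.0.1 to 120.173.255.254


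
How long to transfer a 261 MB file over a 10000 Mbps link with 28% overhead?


Effective throughput = 10000 * (1 - 28/100) = 7200 Mbps
File size in Mb = 261 * 8 = 2088 Mb
Time = 2088 / 7200
Time = 0.29 seconds


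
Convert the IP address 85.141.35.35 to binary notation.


85 = 01010101
141 = 10001101
35 = 00100011
35 = 00100011
Binary: 01010101.10001101.00100011.00100011


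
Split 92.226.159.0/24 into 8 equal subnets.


New prefix = 24 + 3 = 27
Each subnet has 32 addresses
  92.226.159.0/27
  92.226.159.32/27
  92.226.159.64/27
  92.226.159.96/27
  92.226.159.128/27
  92.226.159.160/27
  92.226.159.192/27
  92.226.159.224/27
Subnets: 92.226.159.0/27, 92.226.159.32/27, 92.226.159.64/27, 92.226.159.96/27, 92.226.159.128/27, 92.226.159.160/27, 92.226.159.192/27, 92.226.159.224/27


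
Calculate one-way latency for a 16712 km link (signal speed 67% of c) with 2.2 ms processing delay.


Speed = 0.67 * 3e5 km/s = 201000 km/s
Propagation delay = 16712 / 201000 = 0.0831 s = 83.1443 ms
Processing delay = 2.2 ms
Total one-way latency = 85.3443 ms


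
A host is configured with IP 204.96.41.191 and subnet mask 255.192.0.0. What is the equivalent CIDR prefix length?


Binary: 11111111.11000000.00000000.00000000
Count leading 1s
Prefix: /10


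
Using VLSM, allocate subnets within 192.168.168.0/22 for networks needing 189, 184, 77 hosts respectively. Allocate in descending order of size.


189 hosts -> /24 (254 usable): 192.168.168.0/24
184 hosts -> /24 (254 usable): 192.168.169.0/24
77 hosts -> /25 (126 usable): 192.168.170.0/25
Allocation: 192.168.168.0/24 (189 hosts, 254 usable); 192.168.169.0/24 (184 hosts, 254 usable); 192.168.170.0/25 (77 hosts, 126 usable)


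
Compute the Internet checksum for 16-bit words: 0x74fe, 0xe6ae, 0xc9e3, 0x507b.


Sum all words (with carry folding):
+ 0x74fe = 0x74fe
+ 0xe6ae = 0x5bad
+ 0xc9e3 = 0x2591
+ 0x507b = 0x760c
One's complement: ~0x760c
Checksum = 0x89f3


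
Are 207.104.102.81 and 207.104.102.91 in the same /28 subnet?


Mask: 255.255.255.240
207.104.102.81 AND mask = 207.104.102.80
207.104.102.91 AND mask = 207.104.102.80
Yes, same subnet (207.104.102.80)


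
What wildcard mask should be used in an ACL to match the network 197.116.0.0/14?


Subnet mask: 255.252.0.0
Wildcard = 255.255.255.255 - subnet mask
255 - 255 = 0
255 - 252 = 3
255 - 0 = 255
255 - 0 = 255
Wildcard: 0.3.255.255


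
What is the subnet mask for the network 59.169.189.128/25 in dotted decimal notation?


/25 means 25 network bits, 7 host bits
Binary: 11111111111111111111111110000000
Mask: 255.255.255.128


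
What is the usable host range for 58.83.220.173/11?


Network: 58.64.0.0
Broadcast: 58.95.255.255
First usable = network + 1
Last usable = broadcast - 1
Range: 58.64.0.1 to 58.95.255.254


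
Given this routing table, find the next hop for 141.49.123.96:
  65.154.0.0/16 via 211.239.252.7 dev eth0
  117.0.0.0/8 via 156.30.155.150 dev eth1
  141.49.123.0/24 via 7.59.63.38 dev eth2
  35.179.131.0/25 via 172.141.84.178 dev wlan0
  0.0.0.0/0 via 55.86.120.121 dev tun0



Longest prefix match for 141.49.123.96:
  /16 65.154.0.0: no
  /8 117.0.0.0: no
  /24 141.49.123.0: MATCH
  /25 35.179.131.0: no
  /0 0.0.0.0: MATCH
Selected: next-hop 7.59.63.38 via eth2 (matched /24)


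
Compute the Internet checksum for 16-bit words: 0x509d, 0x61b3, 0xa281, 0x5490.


Sum all words (with carry folding):
+ 0x509d = 0x509d
+ 0x61b3 = 0xb250
+ 0xa281 = 0x54d2
+ 0x5490 = 0xa962
One's complement: ~0xa962
Checksum = 0x569d


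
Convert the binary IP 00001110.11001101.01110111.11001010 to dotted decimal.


00001110 = 14
11001101 = 205
01110111 = 119
11001010 = 202
IP: 14.205.119.202


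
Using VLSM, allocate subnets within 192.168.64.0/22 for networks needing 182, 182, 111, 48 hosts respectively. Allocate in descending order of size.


182 hosts -> /24 (254 usable): 192.168.64.0/24
182 hosts -> /24 (254 usable): 192.168.65.0/24
111 hosts -> /25 (126 usable): 192.168.66.0/25
48 hosts -> /26 (62 usable): 192.168.66.128/26
Allocation: 192.168.64.0/24 (182 hosts, 254 usable); 192.168.65.0/24 (182 hosts, 254 usable); 192.168.66.0/25 (111 hosts, 126 usable); 192.168.66.128/26 (48 hosts, 62 usable)


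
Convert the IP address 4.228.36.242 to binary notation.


4 = 00000100
228 = 11100100
36 = 00100100
242 = 11110010
Binary: 00000100.11100100.00100100.11110010


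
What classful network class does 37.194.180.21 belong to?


First octet: 37
Binary: 00100101
0xxxxxxx -> Class A (1-126)
Class A, default mask 255.0.0.0 (/8)


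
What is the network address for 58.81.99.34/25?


IP:   00111010.01010001.01100011.00100010
Mask: 11111111.11111111.11111111.10000000
AND operation:
Net:  00111010.01010001.01100011.00000000
Network: 58.81.99.0/25


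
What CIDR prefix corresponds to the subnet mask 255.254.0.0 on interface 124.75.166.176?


Binary: 11111111.11111110.00000000.00000000
Count leading 1s
Prefix: /15


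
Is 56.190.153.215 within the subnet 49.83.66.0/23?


Subnet network: 49.83.66.0
Test IP AND mask: 56.190.152.0
No, 56.190.153.215 is not in 49.83.66.0/23


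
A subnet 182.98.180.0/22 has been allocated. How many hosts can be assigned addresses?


Host bits = 32 - 22 = 10
Total addresses = 2^10 = 1024
Usable = total - 2 (network and broadcast)
Usable hosts: 1022


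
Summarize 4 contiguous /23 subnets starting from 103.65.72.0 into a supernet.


Original prefix: /23
Number of subnets: 4 = 2^2
New prefix = 23 - 2 = 21
Supernet: 103.65.72.0/21


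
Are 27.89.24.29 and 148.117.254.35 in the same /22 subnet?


Mask: 255.255.252.0
27.89.24.29 AND mask = 27.89.24.0
148.117.254.35 AND mask = 148.117.252.0
No, different subnets (27.89.24.0 vs 148.117.252.0)


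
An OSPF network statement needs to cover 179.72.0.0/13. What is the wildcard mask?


Subnet mask: 255.248.0.0
Wildcard = 255.255.255.255 - subnet mask
255 - 255 = 0
255 - 248 = 7
255 - 0 = 255
255 - 0 = 255
Wildcard: 0.7.255.255


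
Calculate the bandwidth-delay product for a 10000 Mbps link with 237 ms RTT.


BDP = bandwidth * RTT
= 10000 Mbps * 237 ms
= 10000 * 1e6 * 237 / 1000 bits
= 2370000000 bits
= 296250000 bytes
= 289306.6406 KB
BDP = 2370000000 bits (296250000 bytes)


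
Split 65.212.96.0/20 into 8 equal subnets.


New prefix = 20 + 3 = 23
Each subnet has 512 addresses
  65.212.96.0/23
  65.212.98.0/23
  65.212.100.0/23
  65.212.102.0/23
  65.212.104.0/23
  65.212.106.0/23
  65.212.108.0/23
  65.212.110.0/23
Subnets: 65.212.96.0/23, 65.212.98.0/23, 65.212.100.0/23, 65.212.102.0/23, 65.212.104.0/23, 65.212.106.0/23, 65.212.108.0/23, 65.212.110.0/23


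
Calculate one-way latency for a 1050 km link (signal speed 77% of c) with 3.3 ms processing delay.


Speed = 0.77 * 3e5 km/s = 231000 km/s
Propagation delay = 1050 / 231000 = 0.0045 s = 4.5455 ms
Processing delay = 3.3 ms
Total one-way latency = 7.8455 ms


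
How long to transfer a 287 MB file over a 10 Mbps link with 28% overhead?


Effective throughput = 10 * (1 - 28/100) = 7.2 Mbps
File size in Mb = 287 * 8 = 2296 Mb
Time = 2296 / 7.2
Time = 318.8889 seconds


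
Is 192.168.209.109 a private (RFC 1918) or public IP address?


RFC 1918 private ranges:
  10.0.0.0/8 (10.0.0.0 - 10.255.255.255)
  172.16.0.0/12 (172.16.0.0 - 172.31.255.255)
  192.168.0.0/16 (192.168.0.0 - 192.168.255.255)
Private (in 192.168.0.0/16)


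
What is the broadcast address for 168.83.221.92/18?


Network: 168.83.192.0/18
Host bits = 14
Set all host bits to 1:
Broadcast: 168.83.255.255


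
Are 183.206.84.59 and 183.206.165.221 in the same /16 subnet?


Mask: 255.255.0.0
183.206.84.59 AND mask = 183.206.0.0
183.206.165.221 AND mask = 183.206.0.0
Yes, same subnet (183.206.0.0)


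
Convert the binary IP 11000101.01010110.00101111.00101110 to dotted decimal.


11000101 = 197
01010110 = 86
00101111 = 47
00101110 = 46
IP: 197.86.47.46


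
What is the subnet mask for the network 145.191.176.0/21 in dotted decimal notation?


/21 means 21 network bits, 11 host bits
Binary: 11111111111111111111100000000000
Mask: 255.255.248.0


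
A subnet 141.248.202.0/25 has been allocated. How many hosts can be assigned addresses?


Host bits = 32 - 25 = 7
Total addresses = 2^7 = 128
Usable = total - 2 (network and broadcast)
Usable hosts: 126


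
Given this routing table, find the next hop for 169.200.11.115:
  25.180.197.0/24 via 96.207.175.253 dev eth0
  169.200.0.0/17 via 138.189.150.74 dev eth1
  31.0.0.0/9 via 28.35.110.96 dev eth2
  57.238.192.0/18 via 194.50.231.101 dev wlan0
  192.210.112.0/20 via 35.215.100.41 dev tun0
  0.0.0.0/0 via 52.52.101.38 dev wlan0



Longest prefix match for 169.200.11.115:
  /24 25.180.197.0: no
  /17 169.200.0.0: MATCH
  /9 31.0.0.0: no
  /18 57.238.192.0: no
  /20 192.210.112.0: no
  /0 0.0.0.0: MATCH
Selected: next-hop 138.189.150.74 via eth1 (matched /17)


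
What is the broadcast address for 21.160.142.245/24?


Network: 21.160.142.0/24
Host bits = 8
Set all host bits to 1:
Broadcast: 21.160.142.255


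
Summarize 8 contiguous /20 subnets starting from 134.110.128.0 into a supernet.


Original prefix: /20
Number of subnets: 8 = 2^3
New prefix = 20 - 3 = 17
Supernet: 134.110.128.0/17


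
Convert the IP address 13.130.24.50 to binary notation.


13 = 00001101
130 = 10000010
24 = 00011000
50 = 00110010
Binary: 00001101.10000010.00011000.00110010


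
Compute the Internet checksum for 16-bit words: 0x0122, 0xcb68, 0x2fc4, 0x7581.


Sum all words (with carry folding):
+ 0x0122 = 0x0122
+ 0xcb68 = 0xcc8a
+ 0x2fc4 = 0xfc4e
+ 0x7581 = 0x71d0
One's complement: ~0x71d0
Checksum = 0x8e2f


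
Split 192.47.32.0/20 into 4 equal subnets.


New prefix = 20 + 2 = 22
Each subnet has 1024 addresses
  192.47.32.0/22
  192.47.36.0/22
  192.47.40.0/22
  192.47.44.0/22
Subnets: 192.47.32.0/22, 192.47.36.0/22, 192.47.40.0/22, 192.47.44.0/22


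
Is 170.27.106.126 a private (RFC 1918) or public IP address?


RFC 1918 private ranges:
  10.0.0.0/8 (10.0.0.0 - 10.255.255.255)
  172.16.0.0/12 (172.16.0.0 - 172.31.255.255)
  192.168.0.0/16 (192.168.0.0 - 192.168.255.255)
Public (not in any RFC 1918 range)


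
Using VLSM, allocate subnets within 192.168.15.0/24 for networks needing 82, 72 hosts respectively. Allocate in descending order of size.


82 hosts -> /25 (126 usable): 192.168.15.0/25
72 hosts -> /25 (126 usable): 192.168.15.128/25
Allocation: 192.168.15.0/25 (82 hosts, 126 usable); 192.168.15.128/25 (72 hosts, 126 usable)


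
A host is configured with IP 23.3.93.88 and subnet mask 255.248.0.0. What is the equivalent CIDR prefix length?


Binary: 11111111.11111000.00000000.00000000
Count leading 1s
Prefix: /13


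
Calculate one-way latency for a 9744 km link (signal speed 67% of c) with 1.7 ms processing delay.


Speed = 0.67 * 3e5 km/s = 201000 km/s
Propagation delay = 9744 / 201000 = 0.0485 s = 48.4776 ms
Processing delay = 1.7 ms
Total one-way latency = 50.1776 ms


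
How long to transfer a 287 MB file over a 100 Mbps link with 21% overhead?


Effective throughput = 100 * (1 - 21/100) = 79 Mbps
File size in Mb = 287 * 8 = 2296 Mb
Time = 2296 / 79
Time = 29.0633 seconds


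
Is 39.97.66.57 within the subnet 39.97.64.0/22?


Subnet network: 39.97.64.0
Test IP AND mask: 39.97.64.0
Yes, 39.97.66.57 is in 39.97.64.0/22


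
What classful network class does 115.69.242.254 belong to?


First octet: 115
Binary: 01110011
0xxxxxxx -> Class A (1-126)
Class A, default mask 255.0.0.0 (/8)


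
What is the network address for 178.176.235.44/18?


IP:   10110010.10110000.11101011.00101100
Mask: 11111111.11111111.11000000.00000000
AND operation:
Net:  10110010.10110000.11000000.00000000
Network: 178.176.192.0/18


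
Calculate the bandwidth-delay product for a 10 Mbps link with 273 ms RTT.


BDP = bandwidth * RTT
= 10 Mbps * 273 ms
= 10 * 1e6 * 273 / 1000 bits
= 2730000 bits
= 341250 bytes
= 333.252 KB
BDP = 2730000 bits (341250 bytes)


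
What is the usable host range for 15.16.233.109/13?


Network: 15.16.0.0
Broadcast: 15.23.255.255
First usable = network + 1
Last usable = broadcast - 1
Range: 15.16.0.1 to 15.23.255.254
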